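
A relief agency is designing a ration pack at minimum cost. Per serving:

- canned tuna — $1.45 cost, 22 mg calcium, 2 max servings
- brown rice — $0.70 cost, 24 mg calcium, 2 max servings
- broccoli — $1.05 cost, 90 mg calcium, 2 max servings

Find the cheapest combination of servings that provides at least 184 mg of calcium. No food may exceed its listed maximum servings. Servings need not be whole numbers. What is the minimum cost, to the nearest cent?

$2.22

Cost per mg of calcium: broccoli $0.0117, brown rice $0.0292, canned tuna $0.0659.
Take 2 servings of broccoli: +180.0 mg calcium for $2.10 (total $2.10, still need 4.0 mg).
Take 0.1667 servings of brown rice: +4.0 mg calcium for $0.12 (total $2.22, still need 0.0 mg).
Greedy by cheapest-per-mg is optimal for a single linear constraint, so the minimum cost is $2.22.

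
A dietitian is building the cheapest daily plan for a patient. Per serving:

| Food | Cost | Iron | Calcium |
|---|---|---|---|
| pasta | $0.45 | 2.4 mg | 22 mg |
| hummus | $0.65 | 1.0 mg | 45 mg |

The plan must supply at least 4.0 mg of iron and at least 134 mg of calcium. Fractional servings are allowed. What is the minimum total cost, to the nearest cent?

$2.01

Two binding constraints pin down two serving amounts, so the optimal mix uses at most two foods. The candidates are each food alone (scaled to the tighter of iron/calcium) and each pair with both constraints tight.
pasta only: max(4.0/2.4, 134/22) = 6.091 servings → $2.74.
hummus only: max(4.0/1.0, 134/45) = 4 servings → $2.60.
pasta + hummus with both tight: 0.5349 servings and 2.716 servings → $2.01.
Cheapest feasible corner: $2.01.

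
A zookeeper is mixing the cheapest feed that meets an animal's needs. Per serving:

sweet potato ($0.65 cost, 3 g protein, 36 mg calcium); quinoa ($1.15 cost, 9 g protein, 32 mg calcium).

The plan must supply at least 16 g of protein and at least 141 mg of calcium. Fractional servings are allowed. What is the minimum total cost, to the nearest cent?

With two linear requirements the optimum uses one or two foods; enumerate the corners.
sweet potato only: max(16/3, 141/36) = 5.333 servings → $3.47.
quinoa only: max(16/9, 141/32) = 4.406 servings → $5.07.
sweet potato + quinoa with both tight: 3.32 servings and 0.6711 servings → $2.93.
So the least-cost plan costs $2.93.

$2.93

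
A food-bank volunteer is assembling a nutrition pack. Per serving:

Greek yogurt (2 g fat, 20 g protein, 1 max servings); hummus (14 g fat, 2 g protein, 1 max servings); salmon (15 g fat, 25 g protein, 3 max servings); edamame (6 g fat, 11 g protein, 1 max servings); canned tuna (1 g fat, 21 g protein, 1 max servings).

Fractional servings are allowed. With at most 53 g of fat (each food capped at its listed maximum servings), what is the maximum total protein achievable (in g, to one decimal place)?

Protein per g fat: canned tuna 21, Greek yogurt 10, edamame 1.833, salmon 1.667, hummus 0.1429.
Take 1 serving of canned tuna: uses 1 g fat, +21.0 g protein (running total 21.0 g).
Take 1 serving of Greek yogurt: uses 2 g fat, +20.0 g protein (running total 41.0 g).
Take 1 serving of edamame: uses 6 g fat, +11.0 g protein (running total 52.0 g).
Take 2.933 servings of salmon: uses 44 g fat, +73.3 g protein (running total 125.3 g).
Greedy by best ratio exhausts the fat allowance optimally: 125.3 g.

125.3 g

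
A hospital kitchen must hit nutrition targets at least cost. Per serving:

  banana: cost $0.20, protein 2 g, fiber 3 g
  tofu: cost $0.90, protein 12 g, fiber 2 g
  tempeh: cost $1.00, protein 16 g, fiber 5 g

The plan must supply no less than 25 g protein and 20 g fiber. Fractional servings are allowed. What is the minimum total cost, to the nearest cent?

$1.95

This is a tiny linear program; its minimum lies at a vertex of the feasible set. List the vertices and price them.
banana only: max(25/2, 20/3) = 12.5 servings → $2.50.
tofu only: max(25/12, 20/2) = 10 servings → $9.00.
tempeh only: max(25/16, 20/5) = 4 servings → $4.00.
banana + tofu with both tight: 5.938 servings and 1.094 servings → $2.17.
banana + tempeh with both tight: 5.132 servings and 0.9211 servings → $1.95.
tofu + tempeh with both targets exact would need a negative amount; discard.
So the least-cost plan costs $1.95.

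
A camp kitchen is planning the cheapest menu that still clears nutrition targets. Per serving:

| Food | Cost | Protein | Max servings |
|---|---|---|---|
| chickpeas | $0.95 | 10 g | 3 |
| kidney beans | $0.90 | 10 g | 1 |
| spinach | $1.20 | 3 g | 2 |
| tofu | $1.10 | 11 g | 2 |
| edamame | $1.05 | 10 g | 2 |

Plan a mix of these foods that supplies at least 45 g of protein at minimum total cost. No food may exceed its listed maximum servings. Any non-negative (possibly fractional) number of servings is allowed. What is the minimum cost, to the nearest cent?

Cost per g of protein: kidney beans $0.0900, chickpeas $0.0950, tofu $0.1000, edamame $0.1050, spinach $0.4000.
Take 1 serving of kidney beans: +10.0 g protein for $0.90 (total $0.90, still need 35.0 g).
Take 3 servings of chickpeas: +30.0 g protein for $2.85 (total $3.75, still need 5.0 g).
Take 0.4545 servings of tofu: +5.0 g protein for $0.50 (total $4.25, still need 0.0 g).
Greedy by cheapest-per-g is optimal for a single linear constraint, so the minimum cost is $4.25.

$4.25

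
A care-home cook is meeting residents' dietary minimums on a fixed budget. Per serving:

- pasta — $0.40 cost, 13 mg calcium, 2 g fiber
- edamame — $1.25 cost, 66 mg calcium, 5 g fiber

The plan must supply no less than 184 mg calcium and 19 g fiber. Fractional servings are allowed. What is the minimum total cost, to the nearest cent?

$4.25

This is a tiny linear program; its minimum lies at a vertex of the feasible set. List the vertices and price them.
pasta only: max(184/13, 19/2) = 14.15 servings → $5.66.
edamame only: max(184/66, 19/5) = 3.8 servings → $4.75.
pasta + edamame with both tight: 4.985 servings and 1.806 servings → $4.25.
The minimum over all feasible corners is $4.25.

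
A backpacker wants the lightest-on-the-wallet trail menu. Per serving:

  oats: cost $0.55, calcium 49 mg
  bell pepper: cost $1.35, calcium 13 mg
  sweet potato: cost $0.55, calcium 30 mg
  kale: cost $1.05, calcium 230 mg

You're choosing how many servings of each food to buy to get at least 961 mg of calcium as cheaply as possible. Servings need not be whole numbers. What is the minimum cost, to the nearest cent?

$4.39

Cost per mg of calcium: kale $0.0046, oats $0.0112, sweet potato $0.0183, bell pepper $0.1038.
With no serving limits, use only kale: 961 mg / 230 mg = 4.178 servings × $1.05 = $4.39.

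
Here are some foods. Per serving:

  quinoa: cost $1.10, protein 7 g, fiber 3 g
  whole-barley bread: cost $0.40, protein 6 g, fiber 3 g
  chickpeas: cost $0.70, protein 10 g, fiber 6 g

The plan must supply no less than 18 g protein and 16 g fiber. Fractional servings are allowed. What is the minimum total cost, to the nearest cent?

Compare the cost at each extreme point of the feasible region.
quinoa only: max(18/7, 16/3) = 5.333 servings → $5.87.
whole-barley bread only: max(18/6, 16/3) = 5.333 servings → $2.13.
chickpeas only: max(18/10, 16/6) = 2.667 servings → $1.87.
quinoa + whole-barley bread: intersection lies outside the first quadrant.
quinoa + chickpeas with both targets exact would need a negative amount; discard.
whole-barley bread + chickpeas with both targets exact would need a negative amount; discard.
Cheapest feasible corner: $1.87.

$1.87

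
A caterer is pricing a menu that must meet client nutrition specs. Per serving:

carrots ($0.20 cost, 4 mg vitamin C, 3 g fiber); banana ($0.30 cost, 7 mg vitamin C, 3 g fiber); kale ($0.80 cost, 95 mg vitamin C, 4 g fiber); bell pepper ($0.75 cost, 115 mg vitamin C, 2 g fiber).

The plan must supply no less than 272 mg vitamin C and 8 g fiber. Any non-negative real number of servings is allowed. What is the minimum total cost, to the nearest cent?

$1.97

Compare the cost at each extreme point of the feasible region.
carrots only: max(272/4, 8/3) = 68 servings → $13.60.
banana only: max(272/7, 8/3) = 38.86 servings → $11.66.
kale only: max(272/95, 8/4) = 2.863 servings → $2.29.
bell pepper only: max(272/115, 8/2) = 4 servings → $3.00.
carrots + banana: the both-tight solution has a negative serving — not a feasible corner.
carrots + kale: the both-tight solution has a negative serving — not a feasible corner.
carrots + bell pepper with both tight: 1.116 servings and 2.326 servings → $1.97.
banana + kale: intersection lies outside the first quadrant.
banana + bell pepper with both tight: 1.136 servings and 2.296 servings → $2.06.
kale + bell pepper with both tight: 1.393 servings and 1.215 servings → $2.03.
Cheapest feasible corner: $1.97.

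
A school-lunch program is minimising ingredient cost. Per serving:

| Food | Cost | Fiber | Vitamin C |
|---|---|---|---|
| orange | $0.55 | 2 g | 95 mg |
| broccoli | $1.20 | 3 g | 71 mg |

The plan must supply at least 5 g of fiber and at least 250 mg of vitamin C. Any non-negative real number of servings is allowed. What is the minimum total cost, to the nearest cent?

$1.45

For a min-cost LP with two ≥-constraints, a basic feasible solution has at most two positive variables.
orange only: max(5/2, 250/95) = 2.632 servings → $1.45.
broccoli only: max(5/3, 250/71) = 3.521 servings → $4.23.
orange + broccoli: intersection lies outside the first quadrant.
So the least-cost plan costs $1.45.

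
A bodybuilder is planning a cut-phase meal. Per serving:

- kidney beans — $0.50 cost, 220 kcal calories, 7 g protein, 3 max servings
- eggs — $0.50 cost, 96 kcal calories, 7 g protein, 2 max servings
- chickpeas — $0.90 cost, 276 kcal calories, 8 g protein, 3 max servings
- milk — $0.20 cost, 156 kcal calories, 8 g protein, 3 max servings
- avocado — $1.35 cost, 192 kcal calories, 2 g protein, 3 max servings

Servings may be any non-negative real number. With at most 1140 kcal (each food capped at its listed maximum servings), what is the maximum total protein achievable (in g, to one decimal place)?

Protein per kcal: eggs 0.07292, milk 0.05128, kidney beans 0.03182, chickpeas 0.02899, avocado 0.01042.
Take 2 servings of eggs: uses 192 kcal, +14.0 g protein (running total 14.0 g).
Take 3 servings of milk: uses 468 kcal, +24.0 g protein (running total 38.0 g).
Take 2.182 servings of kidney beans: uses 480 kcal, +15.3 g protein (running total 53.3 g).
Filling greedily by protein-per-kcal is optimal for one linear limit, giving 53.3 g.

53.3 g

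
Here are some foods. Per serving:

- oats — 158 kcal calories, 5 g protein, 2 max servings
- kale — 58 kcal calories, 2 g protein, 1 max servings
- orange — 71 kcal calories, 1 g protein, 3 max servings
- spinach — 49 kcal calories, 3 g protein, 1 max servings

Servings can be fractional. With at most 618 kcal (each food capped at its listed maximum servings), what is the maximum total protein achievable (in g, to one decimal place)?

Protein per kcal: spinach 0.06122, kale 0.03448, oats 0.03165, orange 0.01408.
Take 1 serving of spinach: uses 49 kcal, +3.0 g protein (running total 3.0 g).
Take 1 serving of kale: uses 58 kcal, +2.0 g protein (running total 5.0 g).
Take 2 servings of oats: uses 316 kcal, +10.0 g protein (running total 15.0 g).
Take 2.746 servings of orange: uses 195 kcal, +2.7 g protein (running total 17.7 g).
Greedy by best ratio exhausts the calories allowance optimally: 17.7 g.

17.7 g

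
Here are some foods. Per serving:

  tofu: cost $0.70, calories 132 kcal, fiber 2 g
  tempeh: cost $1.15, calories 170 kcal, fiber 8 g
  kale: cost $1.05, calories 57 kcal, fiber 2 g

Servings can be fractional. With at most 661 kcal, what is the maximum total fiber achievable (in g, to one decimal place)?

Fiber per kcal: tempeh 0.04706, kale 0.03509, tofu 0.01515.
With no serving limits, spend the whole calories allowance on tempeh: 661 kcal / 170 kcal × 8 g = 31.1 g.

31.1 g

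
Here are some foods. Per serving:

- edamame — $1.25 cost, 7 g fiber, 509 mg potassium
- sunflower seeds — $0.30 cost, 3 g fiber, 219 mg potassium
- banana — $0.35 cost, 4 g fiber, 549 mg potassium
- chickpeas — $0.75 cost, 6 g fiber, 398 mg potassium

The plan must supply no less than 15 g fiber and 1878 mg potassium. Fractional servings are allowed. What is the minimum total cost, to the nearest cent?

$1.31

A basic optimal solution has at most two foods positive. Try each food alone and each pair with both targets met exactly.
edamame only: max(15/7, 1878/509) = 3.69 servings → $4.61.
sunflower seeds only: max(15/3, 1878/219) = 8.575 servings → $2.57.
banana only: max(15/4, 1878/549) = 3.75 servings → $1.31.
chickpeas only: max(15/6, 1878/398) = 4.719 servings → $3.54.
edamame + sunflower seeds: intersection lies outside the first quadrant.
edamame + banana with both tight: 0.4001 servings and 3.05 servings → $1.57.
edamame + chickpeas: the both-tight solution has a negative serving — not a feasible corner.
sunflower seeds + banana with both tight: 0.9377 servings and 3.047 servings → $1.35.
sunflower seeds + chickpeas: intersection lies outside the first quadrant.
banana + chickpeas with both tight: 3.113 servings and 0.4248 servings → $1.41.
The minimum over all feasible corners is $1.31.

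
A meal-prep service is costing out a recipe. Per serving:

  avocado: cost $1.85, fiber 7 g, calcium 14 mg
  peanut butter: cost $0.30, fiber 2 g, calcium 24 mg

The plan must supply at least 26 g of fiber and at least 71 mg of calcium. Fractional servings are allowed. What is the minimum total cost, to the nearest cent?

For a min-cost LP with two ≥-constraints, a basic feasible solution has at most two positive variables.
avocado only: max(26/7, 71/14) = 5.071 servings → $9.38.
peanut butter only: max(26/2, 71/24) = 13 servings → $3.90.
avocado + peanut butter with both tight: 3.443 servings and 0.95 servings → $6.65.
So the least-cost plan costs $3.90.

$3.90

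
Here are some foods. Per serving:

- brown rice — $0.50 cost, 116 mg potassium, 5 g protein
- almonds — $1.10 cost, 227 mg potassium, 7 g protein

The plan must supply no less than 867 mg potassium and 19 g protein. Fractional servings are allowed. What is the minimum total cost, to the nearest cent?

$3.74

This is a tiny linear program; its minimum lies at a vertex of the feasible set. List the vertices and price them.
brown rice only: max(867/116, 19/5) = 7.474 servings → $3.74.
almonds only: max(867/227, 19/7) = 3.819 servings → $4.20.
brown rice + almonds: the both-tight solution has a negative serving — not a feasible corner.
The minimum over all feasible corners is $3.74.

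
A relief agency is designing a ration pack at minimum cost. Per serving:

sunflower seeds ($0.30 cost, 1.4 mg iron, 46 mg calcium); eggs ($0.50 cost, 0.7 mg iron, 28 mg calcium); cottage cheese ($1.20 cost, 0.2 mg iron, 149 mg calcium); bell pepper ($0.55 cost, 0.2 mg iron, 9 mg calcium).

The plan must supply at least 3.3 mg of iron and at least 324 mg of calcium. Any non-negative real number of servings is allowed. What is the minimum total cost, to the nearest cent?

An LP optimum is at a vertex; with two nutrient constraints at most two foods are used. Check each candidate.
sunflower seeds only: max(3.3/1.4, 324/46) = 7.043 servings → $2.11.
eggs only: max(3.3/0.7, 324/28) = 11.57 servings → $5.79.
cottage cheese only: max(3.3/0.2, 324/149) = 16.5 servings → $19.80.
bell pepper only: max(3.3/0.2, 324/9) = 36 servings → $19.80.
sunflower seeds + eggs: the both-tight solution has a negative serving — not a feasible corner.
sunflower seeds + cottage cheese with both tight: 2.141 servings and 1.514 servings → $2.46.
sunflower seeds + bell pepper with both targets exact would need a negative amount; discard.
eggs + cottage cheese with both tight: 4.325 servings and 1.362 servings → $3.80.
eggs + bell pepper with both targets exact would need a negative amount; discard.
cottage cheese + bell pepper with both tight: 1.254 servings and 15.25 servings → $9.89.
The minimum over all feasible corners is $2.11.

$2.11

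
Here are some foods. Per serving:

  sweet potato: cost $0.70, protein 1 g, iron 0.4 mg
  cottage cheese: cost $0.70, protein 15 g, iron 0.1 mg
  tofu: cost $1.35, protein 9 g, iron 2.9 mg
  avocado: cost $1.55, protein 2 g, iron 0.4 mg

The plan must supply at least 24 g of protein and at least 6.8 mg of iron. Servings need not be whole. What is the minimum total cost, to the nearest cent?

With two linear requirements the optimum uses one or two foods; enumerate the corners.
sweet potato only: max(24/1, 6.8/0.4) = 24 servings → $16.80.
cottage cheese only: max(24/15, 6.8/0.1) = 68 servings → $47.60.
tofu only: max(24/9, 6.8/2.9) = 2.667 servings → $3.60.
avocado only: max(24/2, 6.8/0.4) = 17 servings → $26.35.
sweet potato + cottage cheese with both tight: 16.88 servings and 0.4746 servings → $12.15.
sweet potato + tofu: intersection lies outside the first quadrant.
sweet potato + avocado with both tight: 10 servings and 7 servings → $17.85.
cottage cheese + tofu with both tight: 0.1972 servings and 2.338 servings → $3.29.
cottage cheese + avocado with both targets exact would need a negative amount; discard.
tofu + avocado with both tight: 1.818 servings and 3.818 servings → $8.37.
So the least-cost plan costs $3.29.

$3.29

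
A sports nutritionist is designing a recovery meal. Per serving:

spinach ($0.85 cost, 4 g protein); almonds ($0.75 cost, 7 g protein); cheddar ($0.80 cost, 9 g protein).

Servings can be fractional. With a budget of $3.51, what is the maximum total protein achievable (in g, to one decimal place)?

Protein per dollar: cheddar 11.25, almonds 9.333, spinach 4.706.
With no serving limits, spend the whole cost allowance on cheddar: $3.51 / $0.80 × 9 g = 39.5 g.

39.5 g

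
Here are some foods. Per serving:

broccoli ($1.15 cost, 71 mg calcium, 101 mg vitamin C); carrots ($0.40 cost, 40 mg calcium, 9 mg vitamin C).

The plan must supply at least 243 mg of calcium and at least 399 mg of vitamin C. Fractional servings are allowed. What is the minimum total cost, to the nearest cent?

$4.54

With two linear requirements the optimum uses one or two foods; enumerate the corners.
broccoli only: max(243/71, 399/101) = 3.95 servings → $4.54.
carrots only: max(243/40, 399/9) = 44.33 servings → $17.73.
broccoli + carrots: the both-tight solution has a negative serving — not a feasible corner.
So the least-cost plan costs $4.54.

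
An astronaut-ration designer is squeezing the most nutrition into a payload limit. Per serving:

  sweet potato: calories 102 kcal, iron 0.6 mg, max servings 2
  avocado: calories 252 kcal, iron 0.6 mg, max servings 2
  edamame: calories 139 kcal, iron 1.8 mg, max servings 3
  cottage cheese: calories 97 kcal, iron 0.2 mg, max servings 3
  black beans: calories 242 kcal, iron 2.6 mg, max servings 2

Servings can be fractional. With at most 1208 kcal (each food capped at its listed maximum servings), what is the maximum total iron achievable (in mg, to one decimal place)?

Iron per kcal: edamame 0.01295, black beans 0.01074, sweet potato 0.005882, avocado 0.002381, cottage cheese 0.002062.
Take 3 servings of edamame: uses 417 kcal, +5.4 mg iron (running total 5.4 mg).
Take 2 servings of black beans: uses 484 kcal, +5.2 mg iron (running total 10.6 mg).
Take 2 servings of sweet potato: uses 204 kcal, +1.2 mg iron (running total 11.8 mg).
Take 0.4087 servings of avocado: uses 103 kcal, +0.2 mg iron (running total 12.0 mg).
Filling greedily by iron-per-kcal is optimal for one linear limit, giving 12.0 mg.

12.0 mg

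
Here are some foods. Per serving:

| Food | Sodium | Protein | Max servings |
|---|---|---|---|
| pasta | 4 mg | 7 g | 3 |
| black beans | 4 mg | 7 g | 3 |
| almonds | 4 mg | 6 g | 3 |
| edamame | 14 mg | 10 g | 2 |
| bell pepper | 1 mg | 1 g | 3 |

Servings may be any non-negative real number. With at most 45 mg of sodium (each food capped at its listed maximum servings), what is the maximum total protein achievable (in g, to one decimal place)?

67.3 g

Protein per mg sodium: pasta 1.75, black beans 1.75, almonds 1.5, bell pepper 1, edamame 0.7143.
Take 3 servings of pasta: uses 12 mg sodium, +21.0 g protein (running total 21.0 g).
Take 3 servings of black beans: uses 12 mg sodium, +21.0 g protein (running total 42.0 g).
Take 3 servings of almonds: uses 12 mg sodium, +18.0 g protein (running total 60.0 g).
Take 3 servings of bell pepper: uses 3 mg sodium, +3.0 g protein (running total 63.0 g).
Take 0.4286 servings of edamame: uses 6 mg sodium, +4.3 g protein (running total 67.3 g).
Greedy by best ratio exhausts the sodium allowance optimally: 67.3 g.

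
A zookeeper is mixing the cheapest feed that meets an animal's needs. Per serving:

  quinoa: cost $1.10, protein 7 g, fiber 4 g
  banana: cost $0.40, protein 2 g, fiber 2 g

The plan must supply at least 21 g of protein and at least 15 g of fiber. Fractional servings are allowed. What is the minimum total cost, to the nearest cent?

quinoa only: max(21/7, 15/4) = 3.75 servings → $4.12.
banana only: max(21/2, 15/2) = 10.5 servings → $4.20.
quinoa + banana with both tight: 2 servings and 3.5 servings → $3.60.
Cheapest feasible corner: $3.60.

$3.60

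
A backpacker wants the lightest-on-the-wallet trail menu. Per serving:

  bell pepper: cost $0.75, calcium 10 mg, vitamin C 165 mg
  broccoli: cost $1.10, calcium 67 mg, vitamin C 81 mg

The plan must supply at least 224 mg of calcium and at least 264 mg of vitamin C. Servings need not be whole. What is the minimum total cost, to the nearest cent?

$3.68

An LP optimum is at a vertex; with two nutrient constraints at most two foods are used. Check each candidate.
bell pepper only: max(224/10, 264/165) = 22.4 servings → $16.80.
broccoli only: max(224/67, 264/81) = 3.343 servings → $3.68.
bell pepper + broccoli: intersection lies outside the first quadrant.
So the least-cost plan costs $3.68.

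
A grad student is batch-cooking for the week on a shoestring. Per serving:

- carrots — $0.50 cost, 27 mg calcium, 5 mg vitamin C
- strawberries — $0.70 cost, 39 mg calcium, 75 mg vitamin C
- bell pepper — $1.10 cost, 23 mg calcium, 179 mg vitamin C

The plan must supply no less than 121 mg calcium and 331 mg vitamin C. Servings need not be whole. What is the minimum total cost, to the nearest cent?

$2.67

For a min-cost LP with two ≥-constraints, a basic feasible solution has at most two positive variables.
carrots only: max(121/27, 331/5) = 66.2 servings → $33.10.
strawberries only: max(121/39, 331/75) = 4.413 servings → $3.09.
bell pepper only: max(121/23, 331/179) = 5.261 servings → $5.79.
carrots + strawberries: intersection lies outside the first quadrant.
carrots + bell pepper with both tight: 2.977 servings and 1.766 servings → $3.43.
strawberries + bell pepper with both tight: 2.672 servings and 0.7295 servings → $2.67.
Cheapest feasible corner: $2.67.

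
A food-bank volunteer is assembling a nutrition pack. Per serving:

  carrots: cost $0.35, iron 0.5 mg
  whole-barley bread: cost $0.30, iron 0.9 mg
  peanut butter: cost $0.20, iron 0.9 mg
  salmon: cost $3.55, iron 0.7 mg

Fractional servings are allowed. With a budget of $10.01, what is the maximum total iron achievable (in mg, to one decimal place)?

45.0 mg

Iron per dollar: peanut butter 4.5, whole-barley bread 3, carrots 1.429, salmon 0.1972.
With no serving limits, spend the whole cost allowance on peanut butter: $10.01 / $0.20 × 0.9 mg = 45.0 mg.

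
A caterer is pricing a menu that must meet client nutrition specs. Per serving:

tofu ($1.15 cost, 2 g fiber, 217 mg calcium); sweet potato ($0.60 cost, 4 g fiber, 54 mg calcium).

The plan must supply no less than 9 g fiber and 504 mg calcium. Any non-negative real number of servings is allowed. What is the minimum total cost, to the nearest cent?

An LP optimum is at a vertex; with two nutrient constraints at most two foods are used. Check each candidate.
tofu only: max(9/2, 504/217) = 4.5 servings → $5.17.
sweet potato only: max(9/4, 504/54) = 9.333 servings → $5.60.
tofu + sweet potato with both tight: 2.013 servings and 1.243 servings → $3.06.
The minimum over all feasible corners is $3.06.

$3.06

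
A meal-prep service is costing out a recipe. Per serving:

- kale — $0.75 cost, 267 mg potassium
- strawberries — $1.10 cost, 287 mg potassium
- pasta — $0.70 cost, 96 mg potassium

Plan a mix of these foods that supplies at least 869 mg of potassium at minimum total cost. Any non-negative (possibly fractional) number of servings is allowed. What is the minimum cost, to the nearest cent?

Cost per mg of potassium: kale $0.0028, strawberries $0.0038, pasta $0.0073.
With no serving limits, use only kale: 869 mg / 267 mg = 3.255 servings × $0.75 = $2.44.

$2.44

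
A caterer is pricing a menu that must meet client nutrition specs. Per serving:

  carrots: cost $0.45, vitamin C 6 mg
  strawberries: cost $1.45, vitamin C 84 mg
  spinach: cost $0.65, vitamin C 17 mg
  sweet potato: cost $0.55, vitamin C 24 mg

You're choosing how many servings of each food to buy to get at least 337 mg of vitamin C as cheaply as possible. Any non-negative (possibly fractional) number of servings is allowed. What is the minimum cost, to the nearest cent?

$5.82

Cost per mg of vitamin C: strawberries $0.0173, sweet potato $0.0229, spinach $0.0382, carrots $0.0750.
With no serving limits, use only strawberries: 337 mg / 84 mg = 4.012 servings × $1.45 = $5.82.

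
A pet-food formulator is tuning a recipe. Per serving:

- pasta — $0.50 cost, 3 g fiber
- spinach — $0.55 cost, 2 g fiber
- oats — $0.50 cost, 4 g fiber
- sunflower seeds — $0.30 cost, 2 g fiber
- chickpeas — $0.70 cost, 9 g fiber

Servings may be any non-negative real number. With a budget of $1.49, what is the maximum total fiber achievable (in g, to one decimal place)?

19.2 g

Fiber per dollar: chickpeas 12.86, oats 8, sunflower seeds 6.667, pasta 6, spinach 3.636.
With no serving limits, spend the whole cost allowance on chickpeas: $1.49 / $0.70 × 9 g = 19.2 g.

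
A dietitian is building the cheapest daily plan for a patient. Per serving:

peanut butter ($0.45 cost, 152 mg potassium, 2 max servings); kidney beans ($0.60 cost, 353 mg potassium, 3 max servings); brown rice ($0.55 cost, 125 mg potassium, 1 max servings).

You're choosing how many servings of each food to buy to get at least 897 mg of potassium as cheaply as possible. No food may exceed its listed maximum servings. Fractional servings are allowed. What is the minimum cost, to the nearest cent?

$1.52

Cost per mg of potassium: kidney beans $0.0017, peanut butter $0.0030, brown rice $0.0044.
Take 2.541 servings of kidney beans: +897.0 mg potassium for $1.52 (total $1.52, still need 0.0 mg).
Filling from the cheapest source first is optimal under one linear minimum: $1.52.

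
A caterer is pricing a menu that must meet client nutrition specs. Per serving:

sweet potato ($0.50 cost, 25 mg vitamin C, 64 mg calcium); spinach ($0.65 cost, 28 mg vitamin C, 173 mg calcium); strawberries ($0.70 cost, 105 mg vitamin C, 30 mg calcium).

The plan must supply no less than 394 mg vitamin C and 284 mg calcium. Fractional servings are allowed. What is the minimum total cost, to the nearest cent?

$3.11

sweet potato only: max(394/25, 284/64) = 15.76 servings → $7.88.
spinach only: max(394/28, 284/173) = 14.07 servings → $9.15.
strawberries only: max(394/105, 284/30) = 9.467 servings → $6.63.
sweet potato + spinach: the both-tight solution has a negative serving — not a feasible corner.
sweet potato + strawberries with both tight: 3.015 servings and 3.035 servings → $3.63.
spinach + strawberries with both tight: 1.039 servings and 3.475 servings → $3.11.
So the least-cost plan costs $3.11.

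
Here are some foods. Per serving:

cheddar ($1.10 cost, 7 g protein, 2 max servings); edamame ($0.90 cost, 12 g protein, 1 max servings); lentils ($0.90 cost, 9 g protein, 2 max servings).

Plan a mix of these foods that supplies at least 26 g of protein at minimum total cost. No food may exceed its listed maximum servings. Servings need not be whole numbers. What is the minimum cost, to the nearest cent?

Cost per g of protein: edamame $0.0750, lentils $0.1000, cheddar $0.1571.
Take 1 serving of edamame: +12.0 g protein for $0.90 (total $0.90, still need 14.0 g).
Take 1.556 servings of lentils: +14.0 g protein for $1.40 (total $2.30, still need 0.0 g).
Filling from the cheapest source first is optimal under one linear minimum: $2.30.

$2.30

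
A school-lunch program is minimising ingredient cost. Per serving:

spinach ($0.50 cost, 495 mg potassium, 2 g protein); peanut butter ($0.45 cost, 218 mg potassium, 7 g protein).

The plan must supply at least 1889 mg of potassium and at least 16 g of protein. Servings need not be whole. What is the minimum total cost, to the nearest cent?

This is a tiny linear program; its minimum lies at a vertex of the feasible set. List the vertices and price them.
spinach only: max(1889/495, 16/2) = 8 servings → $4.00.
peanut butter only: max(1889/218, 16/7) = 8.665 servings → $3.90.
spinach + peanut butter with both tight: 3.214 servings and 1.367 servings → $2.22.
The minimum over all feasible corners is $2.22.

$2.22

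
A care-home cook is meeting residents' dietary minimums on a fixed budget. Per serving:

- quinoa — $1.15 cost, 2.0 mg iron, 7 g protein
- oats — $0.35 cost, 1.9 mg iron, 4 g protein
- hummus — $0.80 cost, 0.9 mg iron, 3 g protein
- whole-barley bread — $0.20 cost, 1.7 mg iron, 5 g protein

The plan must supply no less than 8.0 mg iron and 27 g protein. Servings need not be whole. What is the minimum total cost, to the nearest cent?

quinoa only: max(8.0/2.0, 27/7) = 4 servings → $4.60.
oats only: max(8.0/1.9, 27/4) = 6.75 servings → $2.36.
hummus only: max(8.0/0.9, 27/3) = 9 servings → $7.20.
whole-barley bread only: max(8.0/1.7, 27/5) = 5.4 servings → $1.08.
quinoa + oats with both tight: 3.642 servings and 0.3774 servings → $4.32.
quinoa + hummus with both tight: 1 serving and 6.667 servings → $6.48.
quinoa + whole-barley bread with both tight: 3.105 servings and 1.053 servings → $3.78.
oats + hummus with both targets exact would need a negative amount; discard.
oats + whole-barley bread: intersection lies outside the first quadrant.
hummus + whole-barley bread with both targets exact would need a negative amount; discard.
The minimum over all feasible corners is $1.08.

$1.08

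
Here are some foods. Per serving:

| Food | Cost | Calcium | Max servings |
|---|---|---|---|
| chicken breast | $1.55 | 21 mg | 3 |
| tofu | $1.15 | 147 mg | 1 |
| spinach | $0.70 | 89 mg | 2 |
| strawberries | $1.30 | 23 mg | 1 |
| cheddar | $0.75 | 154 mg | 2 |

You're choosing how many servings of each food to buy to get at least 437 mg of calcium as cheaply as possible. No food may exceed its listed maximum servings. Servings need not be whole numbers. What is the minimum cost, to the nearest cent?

$2.51

Cost per mg of calcium: cheddar $0.0049, tofu $0.0078, spinach $0.0079, strawberries $0.0565, chicken breast $0.0738.
Take 2 servings of cheddar: +308.0 mg calcium for $1.50 (total $1.50, still need 129.0 mg).
Take 0.8776 servings of tofu: +129.0 mg calcium for $1.01 (total $2.51, still need 0.0 mg).
Filling from the cheapest source first is optimal under one linear minimum: $2.51.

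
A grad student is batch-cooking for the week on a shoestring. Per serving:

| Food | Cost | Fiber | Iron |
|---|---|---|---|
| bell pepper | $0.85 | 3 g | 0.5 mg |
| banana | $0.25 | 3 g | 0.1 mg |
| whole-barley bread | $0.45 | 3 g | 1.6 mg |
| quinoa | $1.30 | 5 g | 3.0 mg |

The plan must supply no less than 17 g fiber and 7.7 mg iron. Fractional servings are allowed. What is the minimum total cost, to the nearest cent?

With two linear requirements the optimum uses one or two foods; enumerate the corners.
bell pepper only: max(17/3, 7.7/0.5) = 15.4 servings → $13.09.
banana only: max(17/3, 7.7/0.1) = 77 servings → $19.25.
whole-barley bread only: max(17/3, 7.7/1.6) = 5.667 servings → $2.55.
quinoa only: max(17/5, 7.7/3.0) = 3.4 servings → $4.42.
bell pepper + banana with both targets exact would need a negative amount; discard.
bell pepper + whole-barley bread with both tight: 1.242 servings and 4.424 servings → $3.05.
bell pepper + quinoa with both tight: 1.923 servings and 2.246 servings → $4.55.
banana + whole-barley bread with both tight: 0.9111 servings and 4.756 servings → $2.37.
banana + quinoa with both tight: 1.471 servings and 2.518 servings → $3.64.
whole-barley bread + quinoa: intersection lies outside the first quadrant.
Cheapest feasible corner: $2.37.

$2.37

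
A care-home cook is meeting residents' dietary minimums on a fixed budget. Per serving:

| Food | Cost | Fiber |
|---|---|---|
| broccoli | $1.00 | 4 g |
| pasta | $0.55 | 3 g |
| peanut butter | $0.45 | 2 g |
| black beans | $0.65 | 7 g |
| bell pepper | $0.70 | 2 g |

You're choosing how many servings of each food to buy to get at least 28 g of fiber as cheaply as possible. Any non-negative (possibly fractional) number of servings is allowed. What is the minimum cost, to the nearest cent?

$2.60

Cost per g of fiber: black beans $0.0929, pasta $0.1833, peanut butter $0.2250, broccoli $0.2500, bell pepper $0.3500.
With no serving limits, use only black beans: 28 g / 7 g = 4 servings × $0.65 = $2.60.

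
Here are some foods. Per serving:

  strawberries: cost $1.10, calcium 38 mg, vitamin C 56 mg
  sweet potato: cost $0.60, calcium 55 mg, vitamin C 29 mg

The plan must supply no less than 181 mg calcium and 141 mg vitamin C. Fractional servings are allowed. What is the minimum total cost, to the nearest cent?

strawberries only: max(181/38, 141/56) = 4.763 servings → $5.24.
sweet potato only: max(181/55, 141/29) = 4.862 servings → $2.92.
strawberries + sweet potato with both tight: 1.267 servings and 2.416 servings → $2.84.
So the least-cost plan costs $2.84.

$2.84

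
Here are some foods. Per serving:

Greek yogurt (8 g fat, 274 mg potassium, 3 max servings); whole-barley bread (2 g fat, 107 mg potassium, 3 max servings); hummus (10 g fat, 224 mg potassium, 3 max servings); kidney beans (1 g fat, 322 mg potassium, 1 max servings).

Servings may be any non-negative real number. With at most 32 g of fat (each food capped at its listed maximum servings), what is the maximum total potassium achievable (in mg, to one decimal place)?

Potassium per g fat: kidney beans 322, whole-barley bread 53.5, Greek yogurt 34.25, hummus 22.4.
Take 1 serving of kidney beans: uses 1 g fat, +322.0 mg potassium (running total 322.0 mg).
Take 3 servings of whole-barley bread: uses 6 g fat, +321.0 mg potassium (running total 643.0 mg).
Take 3 servings of Greek yogurt: uses 24 g fat, +822.0 mg potassium (running total 1465.0 mg).
Take 0.1 servings of hummus: uses 1 g fat, +22.4 mg potassium (running total 1487.4 mg).
Filling greedily by potassium-per-g fat is optimal for one linear limit, giving 1487.4 mg.

1487.4 mg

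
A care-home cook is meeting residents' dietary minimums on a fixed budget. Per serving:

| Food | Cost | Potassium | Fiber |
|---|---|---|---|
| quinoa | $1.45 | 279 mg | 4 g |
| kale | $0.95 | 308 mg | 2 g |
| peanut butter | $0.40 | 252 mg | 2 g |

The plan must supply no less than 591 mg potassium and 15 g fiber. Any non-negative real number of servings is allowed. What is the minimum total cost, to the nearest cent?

$3.00

quinoa only: max(591/279, 15/4) = 3.75 servings → $5.44.
kale only: max(591/308, 15/2) = 7.5 servings → $7.12.
peanut butter only: max(591/252, 15/2) = 7.5 servings → $3.00.
quinoa + kale: intersection lies outside the first quadrant.
quinoa + peanut butter with both targets exact would need a negative amount; discard.
kale + peanut butter: the both-tight solution has a negative serving — not a feasible corner.
Cheapest feasible corner: $3.00.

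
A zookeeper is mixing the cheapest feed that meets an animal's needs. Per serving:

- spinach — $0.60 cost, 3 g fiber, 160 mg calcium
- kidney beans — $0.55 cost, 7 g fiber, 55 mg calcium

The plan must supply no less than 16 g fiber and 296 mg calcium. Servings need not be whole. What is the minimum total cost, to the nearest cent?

The cheapest plan sits at a corner of the feasible region — with two constraints it uses at most two foods.
spinach only: max(16/3, 296/160) = 5.333 servings → $3.20.
kidney beans only: max(16/7, 296/55) = 5.382 servings → $2.96.
spinach + kidney beans with both tight: 1.248 servings and 1.751 servings → $1.71.
The minimum over all feasible corners is $1.71.

$1.71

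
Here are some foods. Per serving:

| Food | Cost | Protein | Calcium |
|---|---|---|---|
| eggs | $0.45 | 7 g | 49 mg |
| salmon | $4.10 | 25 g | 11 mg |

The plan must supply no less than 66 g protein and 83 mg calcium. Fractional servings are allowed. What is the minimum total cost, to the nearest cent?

$4.24

An LP optimum is at a vertex; with two nutrient constraints at most two foods are used. Check each candidate.
eggs only: max(66/7, 83/49) = 9.429 servings → $4.24.
salmon only: max(66/25, 83/11) = 7.545 servings → $30.94.
eggs + salmon with both tight: 1.175 servings and 2.311 servings → $10.00.
Cheapest feasible corner: $4.24.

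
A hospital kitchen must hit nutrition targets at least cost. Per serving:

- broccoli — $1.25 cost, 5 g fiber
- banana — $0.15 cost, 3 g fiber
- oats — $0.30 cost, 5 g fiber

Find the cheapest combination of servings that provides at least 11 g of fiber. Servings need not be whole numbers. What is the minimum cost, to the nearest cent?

$0.55

Cost per g of fiber: banana $0.0500, oats $0.0600, broccoli $0.2500.
With no serving limits, use only banana: 11 g / 3 g = 3.667 servings × $0.15 = $0.55.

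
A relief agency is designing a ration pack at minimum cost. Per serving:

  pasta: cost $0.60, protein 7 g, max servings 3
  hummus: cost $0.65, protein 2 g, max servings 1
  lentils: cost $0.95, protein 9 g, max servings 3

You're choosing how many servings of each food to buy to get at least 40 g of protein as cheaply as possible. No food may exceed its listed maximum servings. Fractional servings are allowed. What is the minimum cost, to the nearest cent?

Cost per g of protein: pasta $0.0857, lentils $0.1056, hummus $0.3250.
Take 3 servings of pasta: +21.0 g protein for $1.80 (total $1.80, still need 19.0 g).
Take 2.111 servings of lentils: +19.0 g protein for $2.01 (total $3.81, still need 0.0 g).
Filling from the cheapest source first is optimal under one linear minimum: $3.81.

$3.81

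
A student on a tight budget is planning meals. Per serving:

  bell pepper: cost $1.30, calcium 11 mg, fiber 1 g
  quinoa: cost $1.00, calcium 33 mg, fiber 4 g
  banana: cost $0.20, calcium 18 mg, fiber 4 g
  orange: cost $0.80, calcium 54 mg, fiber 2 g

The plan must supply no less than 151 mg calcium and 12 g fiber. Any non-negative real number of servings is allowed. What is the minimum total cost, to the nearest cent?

$1.68

Two binding constraints pin down two serving amounts, so the optimal mix uses at most two foods. The candidates are each food alone (scaled to the tighter of calcium/fiber) and each pair with both constraints tight.
bell pepper only: max(151/11, 12/1) = 13.73 servings → $17.85.
quinoa only: max(151/33, 12/4) = 4.576 servings → $4.58.
banana only: max(151/18, 12/4) = 8.389 servings → $1.68.
orange only: max(151/54, 12/2) = 6 servings → $4.80.
bell pepper + quinoa: the both-tight solution has a negative serving — not a feasible corner.
bell pepper + banana: intersection lies outside the first quadrant.
bell pepper + orange with both tight: 10.81 servings and 0.5938 servings → $14.53.
quinoa + banana: the both-tight solution has a negative serving — not a feasible corner.
quinoa + orange with both tight: 2.307 servings and 1.387 servings → $3.42.
banana + orange with both tight: 1.922 servings and 2.156 servings → $2.11.
Cheapest feasible corner: $1.68.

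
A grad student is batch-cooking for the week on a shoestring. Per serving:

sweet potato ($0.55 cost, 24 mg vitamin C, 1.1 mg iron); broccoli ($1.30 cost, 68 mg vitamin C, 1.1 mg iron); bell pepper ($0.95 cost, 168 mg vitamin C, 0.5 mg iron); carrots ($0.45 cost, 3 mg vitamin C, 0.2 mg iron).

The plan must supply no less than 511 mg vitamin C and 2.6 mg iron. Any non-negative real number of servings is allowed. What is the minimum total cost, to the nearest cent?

$3.32

An LP optimum is at a vertex; with two nutrient constraints at most two foods are used. Check each candidate.
sweet potato only: max(511/24, 2.6/1.1) = 21.29 servings → $11.71.
broccoli only: max(511/68, 2.6/1.1) = 7.515 servings → $9.77.
bell pepper only: max(511/168, 2.6/0.5) = 5.2 servings → $4.94.
carrots only: max(511/3, 2.6/0.2) = 170.3 servings → $76.65.
sweet potato + broccoli with both targets exact would need a negative amount; discard.
sweet potato + bell pepper with both tight: 1.049 servings and 2.892 servings → $3.32.
sweet potato + carrots with both targets exact would need a negative amount; discard.
broccoli + bell pepper with both tight: 1.202 servings and 2.555 servings → $3.99.
broccoli + carrots: the both-tight solution has a negative serving — not a feasible corner.
bell pepper + carrots with both tight: 2.941 servings and 5.648 servings → $5.34.
Cheapest feasible corner: $3.32.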